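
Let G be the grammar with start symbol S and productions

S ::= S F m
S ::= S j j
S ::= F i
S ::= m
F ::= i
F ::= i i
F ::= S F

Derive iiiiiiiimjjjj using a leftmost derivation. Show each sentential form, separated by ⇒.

S ⇒ Sjj   [S ::= S j j]
Sjj ⇒ Sjjjj   [S ::= S j j]
Sjjjj ⇒ SFmjjjj   [S ::= S F m]
SFmjjjj ⇒ FiFmjjjj   [S ::= F i]
FiFmjjjj ⇒ SFiFmjjjj   [F ::= S F]
SFiFmjjjj ⇒ FiFiFmjjjj   [S ::= F i]
FiFiFmjjjj ⇒ iiiFiFmjjjj   [F ::= i i]
iiiFiFmjjjj ⇒ iiiiiiFmjjjj   [F ::= i i]
iiiiiiFmjjjj ⇒ iiiiiiiimjjjj   [F ::= i i]

S ⇒ Sjj ⇒ Sjjjj ⇒ SFmjjjj ⇒ FiFmjjjj ⇒ SFiFmjjjj ⇒ FiFiFmjjjj ⇒ iiiFiFmjjjj ⇒ iiiiiiFmjjjj ⇒ iiiiiiiimjjjj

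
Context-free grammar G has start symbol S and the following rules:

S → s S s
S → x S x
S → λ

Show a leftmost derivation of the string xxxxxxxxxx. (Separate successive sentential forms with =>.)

S => xSx => xxSxx => xxxSxxx => xxxxSxxxx => xxxxxSxxxxx => xxxxxxxxxx

S => xSx   [S → x S x]
xSx => xxSxx   [S → x S x]
xxSxx => xxxSxxx   [S → x S x]
xxxSxxx => xxxxSxxxx   [S → x S x]
xxxxSxxxx => xxxxxSxxxxx   [S → x S x]
xxxxxSxxxxx => xxxxxxxxxx   [S → λ]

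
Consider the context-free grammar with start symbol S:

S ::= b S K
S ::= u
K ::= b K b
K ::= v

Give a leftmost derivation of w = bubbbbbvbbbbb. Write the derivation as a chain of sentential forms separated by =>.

S => bSK   [S ::= b S K]
bSK => buK   [S ::= u]
buK => bubKb   [K ::= b K b]
bubKb => bubbKbb   [K ::= b K b]
bubbKbb => bubbbKbbb   [K ::= b K b]
bubbbKbbb => bubbbbKbbbb   [K ::= b K b]
bubbbbKbbbb => bubbbbbKbbbbb   [K ::= b K b]
bubbbbbKbbbbb => bubbbbbvbbbbb   [K ::= v]

S => bSK => buK => bubKb => bubbKbb => bubbbKbbb => bubbbbKbbbb => bubbbbbKbbbbb => bubbbbbvbbbbb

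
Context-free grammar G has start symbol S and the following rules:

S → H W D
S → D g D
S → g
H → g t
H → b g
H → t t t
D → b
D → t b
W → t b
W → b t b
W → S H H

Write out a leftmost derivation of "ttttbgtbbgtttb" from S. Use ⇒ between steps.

S⇒HWD⇒tttWD⇒tttSHHD⇒tttDgDHHD⇒ttttbgDHHD⇒ttttbgtbHHD⇒ttttbgtbbgHD⇒ttttbgtbbgtttD⇒ttttbgtbbgtttb

S ⇒ HWD   [S → H W D]
HWD ⇒ tttWD   [H → t t t]
tttWD ⇒ tttSHHD   [W → S H H]
tttSHHD ⇒ tttDgDHHD   [S → D g D]
tttDgDHHD ⇒ ttttbgDHHD   [D → t b]
ttttbgDHHD ⇒ ttttbgtbHHD   [D → t b]
ttttbgtbHHD ⇒ ttttbgtbbgHD   [H → b g]
ttttbgtbbgHD ⇒ ttttbgtbbgtttD   [H → t t t]
ttttbgtbbgtttD ⇒ ttttbgtbbgtttb   [D → b]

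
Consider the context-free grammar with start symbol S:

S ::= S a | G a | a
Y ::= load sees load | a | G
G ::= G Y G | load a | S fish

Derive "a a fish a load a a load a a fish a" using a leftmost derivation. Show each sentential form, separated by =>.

S => G a   [S ::= G a]
G a => S fish a   [G ::= S fish]
S fish a => G a fish a   [S ::= G a]
G a fish a => G Y G a fish a   [G ::= G Y G]
G Y G a fish a => G Y G Y G a fish a   [G ::= G Y G]
G Y G Y G a fish a => S fish Y G Y G a fish a   [G ::= S fish]
S fish Y G Y G a fish a => S a fish Y G Y G a fish a   [S ::= S a]
S a fish Y G Y G a fish a => a a fish Y G Y G a fish a   [S ::= a]
a a fish Y G Y G a fish a => a a fish a G Y G a fish a   [Y ::= a]
a a fish a G Y G a fish a => a a fish a load a Y G a fish a   [G ::= load a]
a a fish a load a Y G a fish a => a a fish a load a a G a fish a   [Y ::= a]
a a fish a load a a G a fish a => a a fish a load a a load a a fish a   [G ::= load a]

S => G a => S fish a => G a fish a => G Y G a fish a => G Y G Y G a fish a => S fish Y G Y G a fish a => S a fish Y G Y G a fish a => a a fish Y G Y G a fish a => a a fish a G Y G a fish a => a a fish a load a Y G a fish a => a a fish a load a a G a fish a => a a fish a load a a load a a fish a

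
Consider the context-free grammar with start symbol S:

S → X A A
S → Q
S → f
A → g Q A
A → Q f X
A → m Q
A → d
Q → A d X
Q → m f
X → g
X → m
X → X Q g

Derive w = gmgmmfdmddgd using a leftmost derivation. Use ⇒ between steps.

S ⇒ XAA ⇒ gAA ⇒ gmQA ⇒ gmAdXA ⇒ gmgQAdXA ⇒ gmgAdXAdXA ⇒ gmgmQdXAdXA ⇒ gmgmmfdXAdXA ⇒ gmgmmfdmAdXA ⇒ gmgmmfdmddXA ⇒ gmgmmfdmddgA ⇒ gmgmmfdmddgd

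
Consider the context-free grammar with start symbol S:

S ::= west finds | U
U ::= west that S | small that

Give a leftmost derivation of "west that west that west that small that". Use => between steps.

S => U => west that S => west that U => west that west that S => west that west that U => west that west that west that S => west that west that west that U => west that west that west that small that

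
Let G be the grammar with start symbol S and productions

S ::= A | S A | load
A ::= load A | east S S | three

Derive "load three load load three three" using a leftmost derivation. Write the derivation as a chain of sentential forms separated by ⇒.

S ⇒ S A ⇒ S A A ⇒ A A A ⇒ load A A A ⇒ load three A A ⇒ load three load A A ⇒ load three load load A A ⇒ load three load load three A ⇒ load three load load three three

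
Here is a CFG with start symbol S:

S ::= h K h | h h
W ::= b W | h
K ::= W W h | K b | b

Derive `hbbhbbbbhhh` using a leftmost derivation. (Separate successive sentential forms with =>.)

S=>hKh=>hWWhh=>hbWWhh=>hbbWWhh=>hbbhWhh=>hbbhbWhh=>hbbhbbWhh=>hbbhbbbWhh=>hbbhbbbbWhh=>hbbhbbbbhhh

S => hKh   [S ::= h K h]
hKh => hWWhh   [K ::= W W h]
hWWhh => hbWWhh   [W ::= b W]
hbWWhh => hbbWWhh   [W ::= b W]
hbbWWhh => hbbhWhh   [W ::= h]
hbbhWhh => hbbhbWhh   [W ::= b W]
hbbhbWhh => hbbhbbWhh   [W ::= b W]
hbbhbbWhh => hbbhbbbWhh   [W ::= b W]
hbbhbbbWhh => hbbhbbbbWhh   [W ::= b W]
hbbhbbbbWhh => hbbhbbbbhhh   [W ::= h]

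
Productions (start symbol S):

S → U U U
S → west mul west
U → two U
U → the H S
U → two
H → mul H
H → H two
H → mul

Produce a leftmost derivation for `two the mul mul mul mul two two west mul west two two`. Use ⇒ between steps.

S ⇒ U U U ⇒ two U U U ⇒ two the H S U U ⇒ two the H two S U U ⇒ two the H two two S U U ⇒ two the mul H two two S U U ⇒ two the mul mul H two two S U U ⇒ two the mul mul mul H two two S U U ⇒ two the mul mul mul mul two two S U U ⇒ two the mul mul mul mul two two west mul west U U ⇒ two the mul mul mul mul two two west mul west two U ⇒ two the mul mul mul mul two two west mul west two two

S ⇒ U U U   [S → U U U]
U U U ⇒ two U U U   [U → two U]
two U U U ⇒ two the H S U U   [U → the H S]
two the H S U U ⇒ two the H two S U U   [H → H two]
two the H two S U U ⇒ two the H two two S U U   [H → H two]
two the H two two S U U ⇒ two the mul H two two S U U   [H → mul H]
two the mul H two two S U U ⇒ two the mul mul H two two S U U   [H → mul H]
two the mul mul H two two S U U ⇒ two the mul mul mul H two two S U U   [H → mul H]
two the mul mul mul H two two S U U ⇒ two the mul mul mul mul two two S U U   [H → mul]
two the mul mul mul mul two two S U U ⇒ two the mul mul mul mul two two west mul west U U   [S → west mul west]
two the mul mul mul mul two two west mul west U U ⇒ two the mul mul mul mul two two west mul west two U   [U → two]
two the mul mul mul mul two two west mul west two U ⇒ two the mul mul mul mul two two west mul west two two   [U → two]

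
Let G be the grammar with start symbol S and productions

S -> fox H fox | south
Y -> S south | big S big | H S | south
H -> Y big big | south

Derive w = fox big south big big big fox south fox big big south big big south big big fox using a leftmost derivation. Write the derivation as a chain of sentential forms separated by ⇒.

S ⇒ fox H fox   [S -> fox H fox]
fox H fox ⇒ fox Y big big fox   [H -> Y big big]
fox Y big big fox ⇒ fox H S big big fox   [Y -> H S]
fox H S big big fox ⇒ fox Y big big S big big fox   [H -> Y big big]
fox Y big big S big big fox ⇒ fox H S big big S big big fox   [Y -> H S]
fox H S big big S big big fox ⇒ fox Y big big S big big S big big fox   [H -> Y big big]
fox Y big big S big big S big big fox ⇒ fox H S big big S big big S big big fox   [Y -> H S]
fox H S big big S big big S big big fox ⇒ fox Y big big S big big S big big S big big fox   [H -> Y big big]
fox Y big big S big big S big big S big big fox ⇒ fox big S big big big S big big S big big S big big fox   [Y -> big S big]
fox big S big big big S big big S big big S big big fox ⇒ fox big south big big big S big big S big big S big big fox   [S -> south]
fox big south big big big S big big S big big S big big fox ⇒ fox big south big big big fox H fox big big S big big S big big fox   [S -> fox H fox]
fox big south big big big fox H fox big big S big big S big big fox ⇒ fox big south big big big fox south fox big big S big big S big big fox   [H -> south]
fox big south big big big fox south fox big big S big big S big big fox ⇒ fox big south big big big fox south fox big big south big big S big big fox   [S -> south]
fox big south big big big fox south fox big big south big big S big big fox ⇒ fox big south big big big fox south fox big big south big big south big big fox   [S -> south]

S ⇒ fox H fox ⇒ fox Y big big fox ⇒ fox H S big big fox ⇒ fox Y big big S big big fox ⇒ fox H S big big S big big fox ⇒ fox Y big big S big big S big big fox ⇒ fox H S big big S big big S big big fox ⇒ fox Y big big S big big S big big S big big fox ⇒ fox big S big big big S big big S big big S big big fox ⇒ fox big south big big big S big big S big big S big big fox ⇒ fox big south big big big fox H fox big big S big big S big big fox ⇒ fox big south big big big fox south fox big big S big big S big big fox ⇒ fox big south big big big fox south fox big big south big big S big big fox ⇒ fox big south big big big fox south fox big big south big big south big big fox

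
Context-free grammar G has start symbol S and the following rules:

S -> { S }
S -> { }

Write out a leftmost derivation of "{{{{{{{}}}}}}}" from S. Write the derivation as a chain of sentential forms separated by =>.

S => {S} => {{S}} => {{{S}}} => {{{{S}}}} => {{{{{S}}}}} => {{{{{{S}}}}}} => {{{{{{{}}}}}}}

S => {S}   [S -> { S }]
{S} => {{S}}   [S -> { S }]
{{S}} => {{{S}}}   [S -> { S }]
{{{S}}} => {{{{S}}}}   [S -> { S }]
{{{{S}}}} => {{{{{S}}}}}   [S -> { S }]
{{{{{S}}}}} => {{{{{{S}}}}}}   [S -> { S }]
{{{{{{S}}}}}} => {{{{{{{}}}}}}}   [S -> { }]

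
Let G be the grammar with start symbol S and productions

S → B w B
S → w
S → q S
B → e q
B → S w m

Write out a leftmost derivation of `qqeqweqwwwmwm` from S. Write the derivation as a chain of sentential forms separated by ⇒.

S⇒qS⇒qqS⇒qqBwB⇒qqeqwB⇒qqeqwSwm⇒qqeqwBwBwm⇒qqeqweqwBwm⇒qqeqweqwSwmwm⇒qqeqweqwwwmwm

S ⇒ qS   [S → q S]
qS ⇒ qqS   [S → q S]
qqS ⇒ qqBwB   [S → B w B]
qqBwB ⇒ qqeqwB   [B → e q]
qqeqwB ⇒ qqeqwSwm   [B → S w m]
qqeqwSwm ⇒ qqeqwBwBwm   [S → B w B]
qqeqwBwBwm ⇒ qqeqweqwBwm   [B → e q]
qqeqweqwBwm ⇒ qqeqweqwSwmwm   [B → S w m]
qqeqweqwSwmwm ⇒ qqeqweqwwwmwm   [S → w]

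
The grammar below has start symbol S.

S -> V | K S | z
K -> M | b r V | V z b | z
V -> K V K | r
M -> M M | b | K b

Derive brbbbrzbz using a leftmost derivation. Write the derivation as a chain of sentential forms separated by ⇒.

S ⇒ KS ⇒ MS ⇒ KbS ⇒ brVbS ⇒ brKVKbS ⇒ brMVKbS ⇒ brMMVKbS ⇒ brKbMVKbS ⇒ brMbMVKbS ⇒ brbbMVKbS ⇒ brbbbVKbS ⇒ brbbbrKbS ⇒ brbbbrzbS ⇒ brbbbrzbz

S ⇒ KS   [S -> K S]
KS ⇒ MS   [K -> M]
MS ⇒ KbS   [M -> K b]
KbS ⇒ brVbS   [K -> b r V]
brVbS ⇒ brKVKbS   [V -> K V K]
brKVKbS ⇒ brMVKbS   [K -> M]
brMVKbS ⇒ brMMVKbS   [M -> M M]
brMMVKbS ⇒ brKbMVKbS   [M -> K b]
brKbMVKbS ⇒ brMbMVKbS   [K -> M]
brMbMVKbS ⇒ brbbMVKbS   [M -> b]
brbbMVKbS ⇒ brbbbVKbS   [M -> b]
brbbbVKbS ⇒ brbbbrKbS   [V -> r]
brbbbrKbS ⇒ brbbbrzbS   [K -> z]
brbbbrzbS ⇒ brbbbrzbz   [S -> z]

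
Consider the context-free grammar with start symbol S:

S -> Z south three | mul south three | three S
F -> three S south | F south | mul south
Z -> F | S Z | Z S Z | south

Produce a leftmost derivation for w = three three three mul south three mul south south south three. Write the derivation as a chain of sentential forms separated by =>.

S => three S => three three S => three three three S => three three three Z south three => three three three S Z south three => three three three mul south three Z south three => three three three mul south three F south three => three three three mul south three F south south three => three three three mul south three mul south south south three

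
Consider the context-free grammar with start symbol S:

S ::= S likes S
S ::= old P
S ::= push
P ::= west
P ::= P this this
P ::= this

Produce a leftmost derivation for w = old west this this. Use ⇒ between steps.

S ⇒ old P   [S ::= old P]
old P ⇒ old P this this   [P ::= P this this]
old P this this ⇒ old west this this   [P ::= west]

S ⇒ old P ⇒ old P this this ⇒ old west this this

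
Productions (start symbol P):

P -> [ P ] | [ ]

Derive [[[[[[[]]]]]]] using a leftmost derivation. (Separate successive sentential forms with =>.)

P => [P] => [[P]] => [[[P]]] => [[[[P]]]] => [[[[[P]]]]] => [[[[[[P]]]]]] => [[[[[[[]]]]]]]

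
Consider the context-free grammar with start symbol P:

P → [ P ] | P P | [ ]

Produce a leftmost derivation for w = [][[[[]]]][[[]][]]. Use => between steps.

P => PP   [P → P P]
PP => []P   [P → [ ]]
[]P => []PP   [P → P P]
[]PP => [][P]P   [P → [ P ]]
[][P]P => [][[P]]P   [P → [ P ]]
[][[P]]P => [][[[P]]]P   [P → [ P ]]
[][[[P]]]P => [][[[[]]]]P   [P → [ ]]
[][[[[]]]]P => [][[[[]]]][P]   [P → [ P ]]
[][[[[]]]][P] => [][[[[]]]][PP]   [P → P P]
[][[[[]]]][PP] => [][[[[]]]][[P]P]   [P → [ P ]]
[][[[[]]]][[P]P] => [][[[[]]]][[[]]P]   [P → [ ]]
[][[[[]]]][[[]]P] => [][[[[]]]][[[]][]]   [P → [ ]]

P => PP => []P => []PP => [][P]P => [][[P]]P => [][[[P]]]P => [][[[[]]]]P => [][[[[]]]][P] => [][[[[]]]][PP] => [][[[[]]]][[P]P] => [][[[[]]]][[[]]P] => [][[[[]]]][[[]][]]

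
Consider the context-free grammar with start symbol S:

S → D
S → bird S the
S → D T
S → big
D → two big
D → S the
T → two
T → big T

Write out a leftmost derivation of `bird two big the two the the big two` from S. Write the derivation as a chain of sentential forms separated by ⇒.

S ⇒ D T ⇒ S the T ⇒ bird S the the T ⇒ bird D T the the T ⇒ bird S the T the the T ⇒ bird D the T the the T ⇒ bird two big the T the the T ⇒ bird two big the two the the T ⇒ bird two big the two the the big T ⇒ bird two big the two the the big two

S ⇒ D T   [S → D T]
D T ⇒ S the T   [D → S the]
S the T ⇒ bird S the the T   [S → bird S the]
bird S the the T ⇒ bird D T the the T   [S → D T]
bird D T the the T ⇒ bird S the T the the T   [D → S the]
bird S the T the the T ⇒ bird D the T the the T   [S → D]
bird D the T the the T ⇒ bird two big the T the the T   [D → two big]
bird two big the T the the T ⇒ bird two big the two the the T   [T → two]
bird two big the two the the T ⇒ bird two big the two the the big T   [T → big T]
bird two big the two the the big T ⇒ bird two big the two the the big two   [T → two]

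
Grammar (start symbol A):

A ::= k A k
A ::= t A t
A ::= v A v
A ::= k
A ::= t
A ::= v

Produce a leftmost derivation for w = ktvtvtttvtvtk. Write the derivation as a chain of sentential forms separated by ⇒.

A ⇒ kAk ⇒ ktAtk ⇒ ktvAvtk ⇒ ktvtAtvtk ⇒ ktvtvAvtvtk ⇒ ktvtvtAtvtvtk ⇒ ktvtvtttvtvtk

A ⇒ kAk   [A ::= k A k]
kAk ⇒ ktAtk   [A ::= t A t]
ktAtk ⇒ ktvAvtk   [A ::= v A v]
ktvAvtk ⇒ ktvtAtvtk   [A ::= t A t]
ktvtAtvtk ⇒ ktvtvAvtvtk   [A ::= v A v]
ktvtvAvtvtk ⇒ ktvtvtAtvtvtk   [A ::= t A t]
ktvtvtAtvtvtk ⇒ ktvtvtttvtvtk   [A ::= t]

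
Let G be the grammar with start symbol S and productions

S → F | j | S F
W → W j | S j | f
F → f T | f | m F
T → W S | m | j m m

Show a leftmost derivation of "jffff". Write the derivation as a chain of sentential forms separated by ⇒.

S ⇒ SF   [S → S F]
SF ⇒ SFF   [S → S F]
SFF ⇒ SFFF   [S → S F]
SFFF ⇒ SFFFF   [S → S F]
SFFFF ⇒ jFFFF   [S → j]
jFFFF ⇒ jfFFF   [F → f]
jfFFF ⇒ jffFF   [F → f]
jffFF ⇒ jfffF   [F → f]
jfffF ⇒ jffff   [F → f]

S ⇒ SF ⇒ SFF ⇒ SFFF ⇒ SFFFF ⇒ jFFFF ⇒ jfFFF ⇒ jffFF ⇒ jfffF ⇒ jffff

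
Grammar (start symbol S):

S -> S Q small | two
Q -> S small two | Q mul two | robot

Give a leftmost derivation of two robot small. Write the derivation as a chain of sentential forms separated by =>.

S => S Q small => two Q small => two robot small

S => S Q small   [S -> S Q small]
S Q small => two Q small   [S -> two]
two Q small => two robot small   [Q -> robot]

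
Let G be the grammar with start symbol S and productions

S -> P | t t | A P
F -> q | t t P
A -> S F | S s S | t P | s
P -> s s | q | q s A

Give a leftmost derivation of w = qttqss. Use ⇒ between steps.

S ⇒ AP ⇒ SFP ⇒ PFP ⇒ qFP ⇒ qttPP ⇒ qttqP ⇒ qttqss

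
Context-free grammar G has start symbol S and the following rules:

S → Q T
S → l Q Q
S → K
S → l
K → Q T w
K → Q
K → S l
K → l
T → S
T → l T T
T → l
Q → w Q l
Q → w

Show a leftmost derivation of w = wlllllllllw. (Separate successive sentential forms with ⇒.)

S⇒K⇒QTw⇒wTw⇒wlTTw⇒wllTTTw⇒wlllTTTTw⇒wllllTTTTTw⇒wlllllTTTTw⇒wllllllTTTw⇒wlllllllTTw⇒wllllllllTw⇒wlllllllllw

S ⇒ K   [S → K]
K ⇒ QTw   [K → Q T w]
QTw ⇒ wTw   [Q → w]
wTw ⇒ wlTTw   [T → l T T]
wlTTw ⇒ wllTTTw   [T → l T T]
wllTTTw ⇒ wlllTTTTw   [T → l T T]
wlllTTTTw ⇒ wllllTTTTTw   [T → l T T]
wllllTTTTTw ⇒ wlllllTTTTw   [T → l]
wlllllTTTTw ⇒ wllllllTTTw   [T → l]
wllllllTTTw ⇒ wlllllllTTw   [T → l]
wlllllllTTw ⇒ wllllllllTw   [T → l]
wllllllllTw ⇒ wlllllllllw   [T → l]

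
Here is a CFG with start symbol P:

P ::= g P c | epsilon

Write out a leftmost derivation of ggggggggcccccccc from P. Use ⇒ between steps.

P ⇒ gPc ⇒ ggPcc ⇒ gggPccc ⇒ ggggPcccc ⇒ gggggPccccc ⇒ ggggggPcccccc ⇒ gggggggPccccccc ⇒ ggggggggPcccccccc ⇒ ggggggggcccccccc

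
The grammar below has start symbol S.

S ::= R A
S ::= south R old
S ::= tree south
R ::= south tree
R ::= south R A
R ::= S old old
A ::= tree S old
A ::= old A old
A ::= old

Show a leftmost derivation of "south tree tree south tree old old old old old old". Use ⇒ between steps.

S ⇒ R A   [S ::= R A]
R A ⇒ south tree A   [R ::= south tree]
south tree A ⇒ south tree tree S old   [A ::= tree S old]
south tree tree S old ⇒ south tree tree R A old   [S ::= R A]
south tree tree R A old ⇒ south tree tree south tree A old   [R ::= south tree]
south tree tree south tree A old ⇒ south tree tree south tree old A old old   [A ::= old A old]
south tree tree south tree old A old old ⇒ south tree tree south tree old old A old old old   [A ::= old A old]
south tree tree south tree old old A old old old ⇒ south tree tree south tree old old old old old old   [A ::= old]

S ⇒ R A ⇒ south tree A ⇒ south tree tree S old ⇒ south tree tree R A old ⇒ south tree tree south tree A old ⇒ south tree tree south tree old A old old ⇒ south tree tree south tree old old A old old old ⇒ south tree tree south tree old old old old old old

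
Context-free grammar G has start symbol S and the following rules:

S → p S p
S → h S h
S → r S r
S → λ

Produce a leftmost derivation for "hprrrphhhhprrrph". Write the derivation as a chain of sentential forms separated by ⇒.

S ⇒ hSh ⇒ hpSph ⇒ hprSrph ⇒ hprrSrrph ⇒ hprrrSrrrph ⇒ hprrrpSprrrph ⇒ hprrrphShprrrph ⇒ hprrrphhShhprrrph ⇒ hprrrphhhhprrrph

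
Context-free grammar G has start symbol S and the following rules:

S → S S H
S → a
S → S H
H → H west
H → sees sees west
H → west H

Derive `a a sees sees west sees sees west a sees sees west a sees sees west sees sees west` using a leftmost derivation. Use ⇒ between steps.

S ⇒ S H ⇒ S S H H ⇒ S S H S H H ⇒ S H S H S H H ⇒ S S H H S H S H H ⇒ a S H H S H S H H ⇒ a a H H S H S H H ⇒ a a sees sees west H S H S H H ⇒ a a sees sees west sees sees west S H S H H ⇒ a a sees sees west sees sees west a H S H H ⇒ a a sees sees west sees sees west a sees sees west S H H ⇒ a a sees sees west sees sees west a sees sees west a H H ⇒ a a sees sees west sees sees west a sees sees west a sees sees west H ⇒ a a sees sees west sees sees west a sees sees west a sees sees west sees sees west

S ⇒ S H   [S → S H]
S H ⇒ S S H H   [S → S S H]
S S H H ⇒ S S H S H H   [S → S S H]
S S H S H H ⇒ S H S H S H H   [S → S H]
S H S H S H H ⇒ S S H H S H S H H   [S → S S H]
S S H H S H S H H ⇒ a S H H S H S H H   [S → a]
a S H H S H S H H ⇒ a a H H S H S H H   [S → a]
a a H H S H S H H ⇒ a a sees sees west H S H S H H   [H → sees sees west]
a a sees sees west H S H S H H ⇒ a a sees sees west sees sees west S H S H H   [H → sees sees west]
a a sees sees west sees sees west S H S H H ⇒ a a sees sees west sees sees west a H S H H   [S → a]
a a sees sees west sees sees west a H S H H ⇒ a a sees sees west sees sees west a sees sees west S H H   [H → sees sees west]
a a sees sees west sees sees west a sees sees west S H H ⇒ a a sees sees west sees sees west a sees sees west a H H   [S → a]
a a sees sees west sees sees west a sees sees west a H H ⇒ a a sees sees west sees sees west a sees sees west a sees sees west H   [H → sees sees west]
a a sees sees west sees sees west a sees sees west a sees sees west H ⇒ a a sees sees west sees sees west a sees sees west a sees sees west sees sees west   [H → sees sees west]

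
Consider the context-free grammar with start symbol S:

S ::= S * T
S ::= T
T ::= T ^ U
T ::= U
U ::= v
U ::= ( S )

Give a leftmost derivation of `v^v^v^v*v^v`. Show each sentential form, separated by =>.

S => S*T => T*T => T^U*T => T^U^U*T => T^U^U^U*T => U^U^U^U*T => v^U^U^U*T => v^v^U^U*T => v^v^v^U*T => v^v^v^v*T => v^v^v^v*T^U => v^v^v^v*U^U => v^v^v^v*v^U => v^v^v^v*v^v

S => S*T   [S ::= S * T]
S*T => T*T   [S ::= T]
T*T => T^U*T   [T ::= T ^ U]
T^U*T => T^U^U*T   [T ::= T ^ U]
T^U^U*T => T^U^U^U*T   [T ::= T ^ U]
T^U^U^U*T => U^U^U^U*T   [T ::= U]
U^U^U^U*T => v^U^U^U*T   [U ::= v]
v^U^U^U*T => v^v^U^U*T   [U ::= v]
v^v^U^U*T => v^v^v^U*T   [U ::= v]
v^v^v^U*T => v^v^v^v*T   [U ::= v]
v^v^v^v*T => v^v^v^v*T^U   [T ::= T ^ U]
v^v^v^v*T^U => v^v^v^v*U^U   [T ::= U]
v^v^v^v*U^U => v^v^v^v*v^U   [U ::= v]
v^v^v^v*v^U => v^v^v^v*v^v   [U ::= v]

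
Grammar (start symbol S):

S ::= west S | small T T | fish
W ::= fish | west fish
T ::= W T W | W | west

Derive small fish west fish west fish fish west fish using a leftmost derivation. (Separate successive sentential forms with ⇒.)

S ⇒ small T T   [S ::= small T T]
small T T ⇒ small W T W T   [T ::= W T W]
small W T W T ⇒ small fish T W T   [W ::= fish]
small fish T W T ⇒ small fish west W T   [T ::= west]
small fish west W T ⇒ small fish west fish T   [W ::= fish]
small fish west fish T ⇒ small fish west fish W T W   [T ::= W T W]
small fish west fish W T W ⇒ small fish west fish west fish T W   [W ::= west fish]
small fish west fish west fish T W ⇒ small fish west fish west fish W W   [T ::= W]
small fish west fish west fish W W ⇒ small fish west fish west fish fish W   [W ::= fish]
small fish west fish west fish fish W ⇒ small fish west fish west fish fish west fish   [W ::= west fish]

S ⇒ small T T ⇒ small W T W T ⇒ small fish T W T ⇒ small fish west W T ⇒ small fish west fish T ⇒ small fish west fish W T W ⇒ small fish west fish west fish T W ⇒ small fish west fish west fish W W ⇒ small fish west fish west fish fish W ⇒ small fish west fish west fish fish west fish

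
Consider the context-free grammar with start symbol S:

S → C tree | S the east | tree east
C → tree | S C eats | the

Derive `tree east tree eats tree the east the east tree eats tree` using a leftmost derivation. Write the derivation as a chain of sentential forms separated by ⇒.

S ⇒ C tree ⇒ S C eats tree ⇒ S the east C eats tree ⇒ S the east the east C eats tree ⇒ C tree the east the east C eats tree ⇒ S C eats tree the east the east C eats tree ⇒ tree east C eats tree the east the east C eats tree ⇒ tree east tree eats tree the east the east C eats tree ⇒ tree east tree eats tree the east the east tree eats tree

S ⇒ C tree   [S → C tree]
C tree ⇒ S C eats tree   [C → S C eats]
S C eats tree ⇒ S the east C eats tree   [S → S the east]
S the east C eats tree ⇒ S the east the east C eats tree   [S → S the east]
S the east the east C eats tree ⇒ C tree the east the east C eats tree   [S → C tree]
C tree the east the east C eats tree ⇒ S C eats tree the east the east C eats tree   [C → S C eats]
S C eats tree the east the east C eats tree ⇒ tree east C eats tree the east the east C eats tree   [S → tree east]
tree east C eats tree the east the east C eats tree ⇒ tree east tree eats tree the east the east C eats tree   [C → tree]
tree east tree eats tree the east the east C eats tree ⇒ tree east tree eats tree the east the east tree eats tree   [C → tree]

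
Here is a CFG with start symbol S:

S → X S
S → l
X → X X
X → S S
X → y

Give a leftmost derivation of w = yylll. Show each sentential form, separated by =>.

S => XS => SSS => XSSS => XXSSS => yXSSS => yySSS => yylSS => yyllS => yylll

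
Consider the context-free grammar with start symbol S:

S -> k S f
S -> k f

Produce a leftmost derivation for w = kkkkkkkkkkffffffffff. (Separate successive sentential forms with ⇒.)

S ⇒ kSf   [S -> k S f]
kSf ⇒ kkSff   [S -> k S f]
kkSff ⇒ kkkSfff   [S -> k S f]
kkkSfff ⇒ kkkkSffff   [S -> k S f]
kkkkSffff ⇒ kkkkkSfffff   [S -> k S f]
kkkkkSfffff ⇒ kkkkkkSffffff   [S -> k S f]
kkkkkkSffffff ⇒ kkkkkkkSfffffff   [S -> k S f]
kkkkkkkSfffffff ⇒ kkkkkkkkSffffffff   [S -> k S f]
kkkkkkkkSffffffff ⇒ kkkkkkkkkSfffffffff   [S -> k S f]
kkkkkkkkkSfffffffff ⇒ kkkkkkkkkkffffffffff   [S -> k f]

S ⇒ kSf ⇒ kkSff ⇒ kkkSfff ⇒ kkkkSffff ⇒ kkkkkSfffff ⇒ kkkkkkSffffff ⇒ kkkkkkkSfffffff ⇒ kkkkkkkkSffffffff ⇒ kkkkkkkkkSfffffffff ⇒ kkkkkkkkkkffffffffff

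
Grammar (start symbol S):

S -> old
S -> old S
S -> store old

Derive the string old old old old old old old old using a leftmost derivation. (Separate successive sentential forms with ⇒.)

S ⇒ old S ⇒ old old S ⇒ old old old S ⇒ old old old old S ⇒ old old old old old S ⇒ old old old old old old S ⇒ old old old old old old old S ⇒ old old old old old old old old

S ⇒ old S   [S -> old S]
old S ⇒ old old S   [S -> old S]
old old S ⇒ old old old S   [S -> old S]
old old old S ⇒ old old old old S   [S -> old S]
old old old old S ⇒ old old old old old S   [S -> old S]
old old old old old S ⇒ old old old old old old S   [S -> old S]
old old old old old old S ⇒ old old old old old old old S   [S -> old S]
old old old old old old old S ⇒ old old old old old old old old   [S -> old]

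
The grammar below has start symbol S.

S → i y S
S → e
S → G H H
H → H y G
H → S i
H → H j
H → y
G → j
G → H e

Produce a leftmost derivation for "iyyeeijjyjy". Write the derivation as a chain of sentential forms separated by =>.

S => iyS => iyGHH => iyHeHH => iyyeHH => iyyeHyGH => iyyeHjyGH => iyyeHjjyGH => iyyeSijjyGH => iyyeeijjyGH => iyyeeijjyjH => iyyeeijjyjy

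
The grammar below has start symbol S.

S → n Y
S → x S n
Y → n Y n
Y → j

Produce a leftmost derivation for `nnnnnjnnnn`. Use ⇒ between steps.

S⇒nY⇒nnYn⇒nnnYnn⇒nnnnYnnn⇒nnnnnYnnnn⇒nnnnnjnnnn

S ⇒ nY   [S → n Y]
nY ⇒ nnYn   [Y → n Y n]
nnYn ⇒ nnnYnn   [Y → n Y n]
nnnYnn ⇒ nnnnYnnn   [Y → n Y n]
nnnnYnnn ⇒ nnnnnYnnnn   [Y → n Y n]
nnnnnYnnnn ⇒ nnnnnjnnnn   [Y → j]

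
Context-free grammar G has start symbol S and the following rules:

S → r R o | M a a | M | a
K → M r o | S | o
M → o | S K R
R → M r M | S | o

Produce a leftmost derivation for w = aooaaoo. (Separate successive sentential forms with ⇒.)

S⇒M⇒SKR⇒MaaKR⇒SKRaaKR⇒aKRaaKR⇒aoRaaKR⇒aooaaKR⇒aooaaoR⇒aooaaoo

S ⇒ M   [S → M]
M ⇒ SKR   [M → S K R]
SKR ⇒ MaaKR   [S → M a a]
MaaKR ⇒ SKRaaKR   [M → S K R]
SKRaaKR ⇒ aKRaaKR   [S → a]
aKRaaKR ⇒ aoRaaKR   [K → o]
aoRaaKR ⇒ aooaaKR   [R → o]
aooaaKR ⇒ aooaaoR   [K → o]
aooaaoR ⇒ aooaaoo   [R → o]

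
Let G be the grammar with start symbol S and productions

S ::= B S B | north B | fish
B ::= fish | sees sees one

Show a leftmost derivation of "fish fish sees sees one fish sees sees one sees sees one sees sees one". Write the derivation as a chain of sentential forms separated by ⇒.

S ⇒ B S B ⇒ fish S B ⇒ fish B S B B ⇒ fish fish S B B ⇒ fish fish B S B B B ⇒ fish fish sees sees one S B B B ⇒ fish fish sees sees one fish B B B ⇒ fish fish sees sees one fish sees sees one B B ⇒ fish fish sees sees one fish sees sees one sees sees one B ⇒ fish fish sees sees one fish sees sees one sees sees one sees sees one

S ⇒ B S B   [S ::= B S B]
B S B ⇒ fish S B   [B ::= fish]
fish S B ⇒ fish B S B B   [S ::= B S B]
fish B S B B ⇒ fish fish S B B   [B ::= fish]
fish fish S B B ⇒ fish fish B S B B B   [S ::= B S B]
fish fish B S B B B ⇒ fish fish sees sees one S B B B   [B ::= sees sees one]
fish fish sees sees one S B B B ⇒ fish fish sees sees one fish B B B   [S ::= fish]
fish fish sees sees one fish B B B ⇒ fish fish sees sees one fish sees sees one B B   [B ::= sees sees one]
fish fish sees sees one fish sees sees one B B ⇒ fish fish sees sees one fish sees sees one sees sees one B   [B ::= sees sees one]
fish fish sees sees one fish sees sees one sees sees one B ⇒ fish fish sees sees one fish sees sees one sees sees one sees sees one   [B ::= sees sees one]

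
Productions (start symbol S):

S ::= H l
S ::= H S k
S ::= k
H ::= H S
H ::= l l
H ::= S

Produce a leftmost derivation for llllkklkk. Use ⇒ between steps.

S ⇒ HSk ⇒ HSSk ⇒ llSSk ⇒ llHlSk ⇒ llSlSk ⇒ llHSklSk ⇒ llllSklSk ⇒ llllkklSk ⇒ llllkklkk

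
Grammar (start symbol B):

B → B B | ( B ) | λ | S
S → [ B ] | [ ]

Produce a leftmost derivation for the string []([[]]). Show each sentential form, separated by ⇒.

B ⇒ BB ⇒ SB ⇒ []B ⇒ [](B) ⇒ [](BB) ⇒ [](SB) ⇒ []([B]B) ⇒ []([S]B) ⇒ []([[]]B) ⇒ []([[]])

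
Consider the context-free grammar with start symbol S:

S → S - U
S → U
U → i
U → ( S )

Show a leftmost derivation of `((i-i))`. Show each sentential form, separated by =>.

S => U => (S) => (U) => ((S)) => ((S-U)) => ((U-U)) => ((i-U)) => ((i-i))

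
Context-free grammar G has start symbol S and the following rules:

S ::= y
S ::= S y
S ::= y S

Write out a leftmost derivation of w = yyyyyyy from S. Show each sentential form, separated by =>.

S => Sy => Syy => Syyy => ySyyy => yySyyy => yySyyyy => yyyyyyy

S => Sy   [S ::= S y]
Sy => Syy   [S ::= S y]
Syy => Syyy   [S ::= S y]
Syyy => ySyyy   [S ::= y S]
ySyyy => yySyyy   [S ::= y S]
yySyyy => yySyyyy   [S ::= S y]
yySyyyy => yyyyyyy   [S ::= y]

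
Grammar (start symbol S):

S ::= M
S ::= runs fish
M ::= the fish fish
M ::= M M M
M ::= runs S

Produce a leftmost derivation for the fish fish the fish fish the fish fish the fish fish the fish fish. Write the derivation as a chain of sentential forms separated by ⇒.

S ⇒ M ⇒ M M M ⇒ M M M M M ⇒ the fish fish M M M M ⇒ the fish fish the fish fish M M M ⇒ the fish fish the fish fish the fish fish M M ⇒ the fish fish the fish fish the fish fish the fish fish M ⇒ the fish fish the fish fish the fish fish the fish fish the fish fish

S ⇒ M   [S ::= M]
M ⇒ M M M   [M ::= M M M]
M M M ⇒ M M M M M   [M ::= M M M]
M M M M M ⇒ the fish fish M M M M   [M ::= the fish fish]
the fish fish M M M M ⇒ the fish fish the fish fish M M M   [M ::= the fish fish]
the fish fish the fish fish M M M ⇒ the fish fish the fish fish the fish fish M M   [M ::= the fish fish]
the fish fish the fish fish the fish fish M M ⇒ the fish fish the fish fish the fish fish the fish fish M   [M ::= the fish fish]
the fish fish the fish fish the fish fish the fish fish M ⇒ the fish fish the fish fish the fish fish the fish fish the fish fish   [M ::= the fish fish]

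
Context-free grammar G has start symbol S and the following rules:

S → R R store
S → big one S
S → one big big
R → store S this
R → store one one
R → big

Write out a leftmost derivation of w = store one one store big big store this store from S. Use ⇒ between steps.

S ⇒ R R store   [S → R R store]
R R store ⇒ store one one R store   [R → store one one]
store one one R store ⇒ store one one store S this store   [R → store S this]
store one one store S this store ⇒ store one one store R R store this store   [S → R R store]
store one one store R R store this store ⇒ store one one store big R store this store   [R → big]
store one one store big R store this store ⇒ store one one store big big store this store   [R → big]

S ⇒ R R store ⇒ store one one R store ⇒ store one one store S this store ⇒ store one one store R R store this store ⇒ store one one store big R store this store ⇒ store one one store big big store this store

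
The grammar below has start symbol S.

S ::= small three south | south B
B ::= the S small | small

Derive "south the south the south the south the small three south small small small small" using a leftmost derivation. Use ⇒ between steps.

S ⇒ south B ⇒ south the S small ⇒ south the south B small ⇒ south the south the S small small ⇒ south the south the south B small small ⇒ south the south the south the S small small small ⇒ south the south the south the south B small small small ⇒ south the south the south the south the S small small small small ⇒ south the south the south the south the small three south small small small small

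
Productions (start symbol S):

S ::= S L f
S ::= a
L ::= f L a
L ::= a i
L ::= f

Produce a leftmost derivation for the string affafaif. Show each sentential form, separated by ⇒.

S ⇒ SLf ⇒ SLfLf ⇒ aLfLf ⇒ afLafLf ⇒ affafLf ⇒ affafaif

S ⇒ SLf   [S ::= S L f]
SLf ⇒ SLfLf   [S ::= S L f]
SLfLf ⇒ aLfLf   [S ::= a]
aLfLf ⇒ afLafLf   [L ::= f L a]
afLafLf ⇒ affafLf   [L ::= f]
affafLf ⇒ affafaif   [L ::= a i]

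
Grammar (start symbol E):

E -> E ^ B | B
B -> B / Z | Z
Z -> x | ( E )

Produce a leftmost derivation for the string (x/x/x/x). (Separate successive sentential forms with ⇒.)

E⇒B⇒Z⇒(E)⇒(B)⇒(B/Z)⇒(B/Z/Z)⇒(B/Z/Z/Z)⇒(Z/Z/Z/Z)⇒(x/Z/Z/Z)⇒(x/x/Z/Z)⇒(x/x/x/Z)⇒(x/x/x/x)

E ⇒ B   [E -> B]
B ⇒ Z   [B -> Z]
Z ⇒ (E)   [Z -> ( E )]
(E) ⇒ (B)   [E -> B]
(B) ⇒ (B/Z)   [B -> B / Z]
(B/Z) ⇒ (B/Z/Z)   [B -> B / Z]
(B/Z/Z) ⇒ (B/Z/Z/Z)   [B -> B / Z]
(B/Z/Z/Z) ⇒ (Z/Z/Z/Z)   [B -> Z]
(Z/Z/Z/Z) ⇒ (x/Z/Z/Z)   [Z -> x]
(x/Z/Z/Z) ⇒ (x/x/Z/Z)   [Z -> x]
(x/x/Z/Z) ⇒ (x/x/x/Z)   [Z -> x]
(x/x/x/Z) ⇒ (x/x/x/x)   [Z -> x]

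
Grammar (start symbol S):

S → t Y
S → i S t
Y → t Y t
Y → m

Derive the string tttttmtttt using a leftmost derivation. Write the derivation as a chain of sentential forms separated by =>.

S=>tY=>ttYt=>tttYtt=>ttttYttt=>tttttYtttt=>tttttmtttt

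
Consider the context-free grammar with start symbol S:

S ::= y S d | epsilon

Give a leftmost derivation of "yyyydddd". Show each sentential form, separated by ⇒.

S ⇒ ySd ⇒ yySdd ⇒ yyySddd ⇒ yyyySdddd ⇒ yyyydddd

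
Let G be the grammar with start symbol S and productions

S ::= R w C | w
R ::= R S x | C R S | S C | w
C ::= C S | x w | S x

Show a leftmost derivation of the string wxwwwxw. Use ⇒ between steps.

S ⇒ RwC   [S ::= R w C]
RwC ⇒ SCwC   [R ::= S C]
SCwC ⇒ wCwC   [S ::= w]
wCwC ⇒ wCSwC   [C ::= C S]
wCSwC ⇒ wxwSwC   [C ::= x w]
wxwSwC ⇒ wxwwwC   [S ::= w]
wxwwwC ⇒ wxwwwxw   [C ::= x w]

S⇒RwC⇒SCwC⇒wCwC⇒wCSwC⇒wxwSwC⇒wxwwwC⇒wxwwwxw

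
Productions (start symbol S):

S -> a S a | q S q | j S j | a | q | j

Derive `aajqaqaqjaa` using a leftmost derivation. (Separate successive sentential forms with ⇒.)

S ⇒ aSa ⇒ aaSaa ⇒ aajSjaa ⇒ aajqSqjaa ⇒ aajqaSaqjaa ⇒ aajqaqaqjaa

S ⇒ aSa   [S -> a S a]
aSa ⇒ aaSaa   [S -> a S a]
aaSaa ⇒ aajSjaa   [S -> j S j]
aajSjaa ⇒ aajqSqjaa   [S -> q S q]
aajqSqjaa ⇒ aajqaSaqjaa   [S -> a S a]
aajqaSaqjaa ⇒ aajqaqaqjaa   [S -> q]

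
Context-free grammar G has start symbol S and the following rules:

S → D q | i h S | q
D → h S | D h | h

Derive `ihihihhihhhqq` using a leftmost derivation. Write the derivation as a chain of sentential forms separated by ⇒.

S ⇒ ihS ⇒ ihihS ⇒ ihihihS ⇒ ihihihDq ⇒ ihihihhSq ⇒ ihihihhihSq ⇒ ihihihhihDqq ⇒ ihihihhihDhqq ⇒ ihihihhihhhqq

S ⇒ ihS   [S → i h S]
ihS ⇒ ihihS   [S → i h S]
ihihS ⇒ ihihihS   [S → i h S]
ihihihS ⇒ ihihihDq   [S → D q]
ihihihDq ⇒ ihihihhSq   [D → h S]
ihihihhSq ⇒ ihihihhihSq   [S → i h S]
ihihihhihSq ⇒ ihihihhihDqq   [S → D q]
ihihihhihDqq ⇒ ihihihhihDhqq   [D → D h]
ihihihhihDhqq ⇒ ihihihhihhhqq   [D → h]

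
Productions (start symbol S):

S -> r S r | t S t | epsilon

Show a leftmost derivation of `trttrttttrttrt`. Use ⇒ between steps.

S ⇒ tSt   [S -> t S t]
tSt ⇒ trSrt   [S -> r S r]
trSrt ⇒ trtStrt   [S -> t S t]
trtStrt ⇒ trttSttrt   [S -> t S t]
trttSttrt ⇒ trttrSrttrt   [S -> r S r]
trttrSrttrt ⇒ trttrtStrttrt   [S -> t S t]
trttrtStrttrt ⇒ trttrttSttrttrt   [S -> t S t]
trttrttSttrttrt ⇒ trttrttttrttrt   [S -> epsilon]

S ⇒ tSt ⇒ trSrt ⇒ trtStrt ⇒ trttSttrt ⇒ trttrSrttrt ⇒ trttrtStrttrt ⇒ trttrttSttrttrt ⇒ trttrttttrttrt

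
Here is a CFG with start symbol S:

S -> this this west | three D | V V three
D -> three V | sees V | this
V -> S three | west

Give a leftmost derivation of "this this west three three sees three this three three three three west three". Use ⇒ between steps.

S ⇒ V V three ⇒ S three V three ⇒ V V three three V three ⇒ S three V three three V three ⇒ this this west three V three three V three ⇒ this this west three S three three three V three ⇒ this this west three three D three three three V three ⇒ this this west three three sees V three three three V three ⇒ this this west three three sees S three three three three V three ⇒ this this west three three sees three D three three three three V three ⇒ this this west three three sees three this three three three three V three ⇒ this this west three three sees three this three three three three west three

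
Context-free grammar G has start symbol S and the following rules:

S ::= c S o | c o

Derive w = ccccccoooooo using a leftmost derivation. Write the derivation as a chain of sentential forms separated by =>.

S => cSo => ccSoo => cccSooo => ccccSoooo => cccccSooooo => ccccccoooooo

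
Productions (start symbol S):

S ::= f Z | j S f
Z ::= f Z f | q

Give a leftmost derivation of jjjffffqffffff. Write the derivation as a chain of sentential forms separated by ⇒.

S ⇒ jSf ⇒ jjSff ⇒ jjjSfff ⇒ jjjfZfff ⇒ jjjffZffff ⇒ jjjfffZfffff ⇒ jjjffffZffffff ⇒ jjjffffqffffff

S ⇒ jSf   [S ::= j S f]
jSf ⇒ jjSff   [S ::= j S f]
jjSff ⇒ jjjSfff   [S ::= j S f]
jjjSfff ⇒ jjjfZfff   [S ::= f Z]
jjjfZfff ⇒ jjjffZffff   [Z ::= f Z f]
jjjffZffff ⇒ jjjfffZfffff   [Z ::= f Z f]
jjjfffZfffff ⇒ jjjffffZffffff   [Z ::= f Z f]
jjjffffZffffff ⇒ jjjffffqffffff   [Z ::= q]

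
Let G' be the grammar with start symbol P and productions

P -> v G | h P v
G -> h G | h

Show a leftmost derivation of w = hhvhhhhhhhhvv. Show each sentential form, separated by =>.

P => hPv => hhPvv => hhvGvv => hhvhGvv => hhvhhGvv => hhvhhhGvv => hhvhhhhGvv => hhvhhhhhGvv => hhvhhhhhhGvv => hhvhhhhhhhGvv => hhvhhhhhhhhvv

P => hPv   [P -> h P v]
hPv => hhPvv   [P -> h P v]
hhPvv => hhvGvv   [P -> v G]
hhvGvv => hhvhGvv   [G -> h G]
hhvhGvv => hhvhhGvv   [G -> h G]
hhvhhGvv => hhvhhhGvv   [G -> h G]
hhvhhhGvv => hhvhhhhGvv   [G -> h G]
hhvhhhhGvv => hhvhhhhhGvv   [G -> h G]
hhvhhhhhGvv => hhvhhhhhhGvv   [G -> h G]
hhvhhhhhhGvv => hhvhhhhhhhGvv   [G -> h G]
hhvhhhhhhhGvv => hhvhhhhhhhhvv   [G -> h]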